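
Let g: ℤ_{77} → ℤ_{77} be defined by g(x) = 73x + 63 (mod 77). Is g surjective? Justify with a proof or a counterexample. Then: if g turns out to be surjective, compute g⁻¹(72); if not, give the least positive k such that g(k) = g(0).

17

Recall that g is surjective if every y in the codomain equals g(x) for some x in the domain.
Since gcd(73, 77) = 1, 73 is invertible modulo 77. Euclid's algorithm: 77 = 1·73 + 4, 73 = 18·4 + 1; back-substituting gives 1 = 19·73 − 18·77, so 73⁻¹ ≡ 19 (mod 77).
For any y ∈ ℤ_{77}, x = 19(y − 63) mod 77 satisfies g(x) = 73·19(y − 63) + 63 ≡ y (since 73·19 ≡ 1 mod 77). So every y has a preimage.
So g is surjective.
Since g is surjective, we compute g⁻¹(72): solve 73x + 63 ≡ 72 (mod 77), i.e. 73x ≡ 9 (mod 77).
Multiplying by 73⁻¹ = 19 gives x ≡ 19·9 = 171 = 2·77 + 17 ≡ 17 (mod 77).
Check: g(17) = 73·17 + 63 = 1304 = 16·77 + 72 ≡ 72 (mod 77).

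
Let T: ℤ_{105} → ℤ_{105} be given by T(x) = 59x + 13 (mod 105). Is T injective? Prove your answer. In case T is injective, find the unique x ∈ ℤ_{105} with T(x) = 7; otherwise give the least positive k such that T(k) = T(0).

If T(x_1) = T(x_2), then 59x_1 ≡ 59x_2 (mod 105). Because gcd(59, 105) = 1, we may cancel 59 to get x_1 ≡ x_2 (mod 105).
Hence T is injective.
We now compute 59⁻¹ mod 105 explicitly. Euclid's algorithm: 105 = 1·59 + 46, 59 = 1·46 + 13, 46 = 3·13 + 7, 13 = 1·7 + 6, 7 = 1·6 + 1; back-substituting gives 1 = 89·59 − 50·105, so 59⁻¹ ≡ 89 (mod 105).
Since T is injective, we find T⁻¹(7): we need 59x ≡ 7 − 13 ≡ 99 (mod 105). Using 59⁻¹ = 89: x ≡ 89·99 = 8811 = 83·105 + 96, so x = 96.
Check: T(96) = 59·96 + 13 = 5677 = 54·105 + 7 ≡ 7 (mod 105).

96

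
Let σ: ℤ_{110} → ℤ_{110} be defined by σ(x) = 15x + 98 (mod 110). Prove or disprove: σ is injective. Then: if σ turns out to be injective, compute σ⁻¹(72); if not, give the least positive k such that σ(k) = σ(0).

22

We have gcd(15, 110) = 5 > 1. Taking s = 0 and t = 22: σ(0) = 98 and σ(22) = 15·22 + 98 = 428 ≡ 98 (mod 110).
So σ(0) = σ(22) while 0 ≠ 22, so σ is not injective.
Since σ is not injective, we find the least positive k with σ(k) = σ(0): this means 15k ≡ 0 (mod 110), i.e. 110 ∣ 15k. Since gcd(15, 110) = 5, dividing through by 5 this holds exactly when 22 ∣ 3k, and as gcd(3, 22) = 1, exactly when 22 ∣ k.
The smallest positive such k is 22.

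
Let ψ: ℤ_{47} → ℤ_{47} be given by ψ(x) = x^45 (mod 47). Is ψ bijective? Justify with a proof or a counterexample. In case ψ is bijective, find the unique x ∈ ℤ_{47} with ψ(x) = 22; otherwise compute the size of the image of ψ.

15

Since 47 is prime, the nonzero elements of ℤ_{47} form a cyclic group of order 46.
As gcd(45, 46) = 1, raising to the 45th power is a bijection on this group: if a^45 ≡ b^45 then (ab^{−1})^45 = 1, and the only element of order dividing gcd(45, 46) = 1 is 1, so a = b.
With ψ(0) = 0 this makes ψ injective on all of ℤ_{47}, hence bijective (finite equal-size domain and codomain). In particular ψ is bijective.
Since ψ is bijective, we find the preimage of 22. The inverse of x ↦ x^45 on (ℤ_{47})^× is x ↦ x^45, because 45·45 = 2025 = 44·46 + 1 ≡ 1 (mod 46) and x^{46} = 1 for x ≠ 0 (Fermat). So ψ⁻¹(22) = 22^45 mod 47.
Repeated squaring mod 47: 22^1 ≡ 22, 22^2 ≡ 22² = 484 ≡ 14, 22^4 ≡ 14² = 196 ≡ 8, 22^8 ≡ 8² = 64 ≡ 17, 22^16 ≡ 17² = 289 ≡ 7, 22^32 ≡ 7² = 49 ≡ 2. Since 45 = 32 + 8 + 4 + 1, 22^45 ≡ 2·17·8·22: 2·17 = 34, then 34·8 = 272 ≡ 37, then 37·22 = 814 ≡ 15. So 22^45 ≡ 15 (mod 47).
Hence ψ⁻¹(22) = 15.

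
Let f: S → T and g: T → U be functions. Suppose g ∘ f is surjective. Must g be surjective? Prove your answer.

Let c ∈ U. Since g ∘ f is surjective, some a ∈ S has g(f(a)) = c. Then b = f(a) ∈ T satisfies g(b) = c. So g is surjective.

surjective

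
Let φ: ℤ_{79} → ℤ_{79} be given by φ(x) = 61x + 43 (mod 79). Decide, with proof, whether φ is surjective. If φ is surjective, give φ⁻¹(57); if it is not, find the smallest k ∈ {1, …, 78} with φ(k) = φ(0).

8

Recall that φ is surjective if every y in the codomain equals φ(x) for some x in the domain.
Since gcd(61, 79) = 1, 61 is invertible modulo 79. Euclid's algorithm: 79 = 1·61 + 18, 61 = 3·18 + 7, 18 = 2·7 + 4, 7 = 1·4 + 3, 4 = 1·3 + 1; back-substituting gives 1 = 57·61 − 44·79, so 61⁻¹ ≡ 57 (mod 79).
For any y ∈ ℤ_{79}, x = 57(y − 43) mod 79 satisfies φ(x) = 61·57(y − 43) + 43 ≡ y (since 61·57 ≡ 1 mod 79). So every y has a preimage.
Therefore φ is surjective.
Since φ is surjective, we find φ⁻¹(57): we need 61x ≡ 57 − 43 ≡ 14 (mod 79). Using 61⁻¹ = 57: x ≡ 57·14 = 798 = 10·79 + 8, so x = 8.
Check: φ(8) = 61·8 + 43 = 531 = 6·79 + 57 ≡ 57 (mod 79).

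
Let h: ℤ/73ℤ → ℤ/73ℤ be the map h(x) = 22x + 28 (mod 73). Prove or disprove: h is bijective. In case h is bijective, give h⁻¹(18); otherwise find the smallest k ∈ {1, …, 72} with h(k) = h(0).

Suppose h(u) = h(v) in ℤ/73ℤ. Then 22u + 28 ≡ 22v + 28 (mod 73), therefore 22(u − v) ≡ 0 (mod 73).
Since gcd(22, 73) = 1, 22 is invertible modulo 73, thus u − v ≡ 0 (mod 73), i.e. u = v.
We now compute 22⁻¹ mod 73 explicitly. Euclid's algorithm: 73 = 3·22 + 7, 22 = 3·7 + 1; back-substituting gives 1 = 10·22 − 3·73, so 22⁻¹ ≡ 10 (mod 73).
For any y ∈ ℤ/73ℤ, x = 10(y − 28) mod 73 satisfies h(x) = 22·10(y − 28) + 28 ≡ y (since 22·10 ≡ 1 mod 73). So every y has a preimage.
So h is bijective.
Since h is bijective, we compute h⁻¹(18): solve 22x + 28 ≡ 18 (mod 73), i.e. 22x ≡ 63 (mod 73).
Multiplying by 22⁻¹ = 10 gives x ≡ 10·63 = 630 = 8·73 + 46 ≡ 46 (mod 73).
Check: h(46) = 22·46 + 28 = 1040 = 14·73 + 18 ≡ 18 (mod 73).

46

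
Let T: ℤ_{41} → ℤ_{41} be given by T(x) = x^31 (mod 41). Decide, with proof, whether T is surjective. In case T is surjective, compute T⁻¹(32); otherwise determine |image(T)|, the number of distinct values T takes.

9

Since 41 is prime, the nonzero elements of ℤ_{41} form a cyclic group of order 40.
As gcd(31, 40) = 1, raising to the 31st power is a bijection on this group: if x_1^31 ≡ x_2^31 then (x_1x_2^{−1})^31 = 1, and the only element of order dividing gcd(31, 40) = 1 is 1, so x_1 = x_2.
With T(0) = 0 this makes T injective on all of ℤ_{41}, hence bijective (finite equal-size domain and codomain). In particular T is surjective.
Since T is surjective, we find the preimage of 32. The inverse of x ↦ x^31 on (ℤ_{41})^× is x ↦ x^31, because 31·31 = 961 = 24·40 + 1 ≡ 1 (mod 40) and x^{40} = 1 for x ≠ 0 (Fermat). So T⁻¹(32) = 32^31 mod 41.
Repeated squaring mod 41: 32^1 ≡ 32, 32^2 ≡ 32² = 1024 ≡ 40, 32^4 ≡ 40² = 1600 ≡ 1, 32^8 ≡ 1² = 1, 32^16 ≡ 1² = 1. Since 31 = 16 + 8 + 4 + 2 + 1, 32^31 ≡ 1·1·1·40·32: 1·1 = 1, then 1·1 = 1, then 1·40 = 40, then 40·32 = 1280 ≡ 9. So 32^31 ≡ 9 (mod 41).
Hence T⁻¹(32) = 9.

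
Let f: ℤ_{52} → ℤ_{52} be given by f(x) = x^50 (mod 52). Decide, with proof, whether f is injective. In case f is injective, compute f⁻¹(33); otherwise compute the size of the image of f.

f(12): Repeated squaring mod 52: 12^1 ≡ 12, 12^2 ≡ 12² = 144 ≡ 40, 12^4 ≡ 40² = 1600 ≡ 40, 12^8 ≡ 40² = 1600 ≡ 40, 12^16 ≡ 40² = 1600 ≡ 40, 12^32 ≡ 40² = 1600 ≡ 40. Since 50 = 32 + 16 + 2, 12^50 ≡ 40·40·40: 40·40 = 1600 ≡ 40, then 40·40 = 1600 ≡ 40. So 12^50 ≡ 40 (mod 52).
f(14): Repeated squaring mod 52: 14^1 ≡ 14, 14^2 ≡ 14² = 196 ≡ 40, 14^4 ≡ 40² = 1600 ≡ 40, 14^8 ≡ 40² = 1600 ≡ 40, 14^16 ≡ 40² = 1600 ≡ 40, 14^32 ≡ 40² = 1600 ≡ 40. Since 50 = 32 + 16 + 2, 14^50 ≡ 40·40·40: 40·40 = 1600 ≡ 40, then 40·40 = 1600 ≡ 40. So 14^50 ≡ 40 (mod 52).
So f(12) = f(14) = 40 while 12 ≠ 14, therefore f is not injective.
Since f is not injective, we determine |image(f)|. Computing x^50 mod 52 for each x (by repeated squaring, reducing mod 52 at every step), the values f(0), f(1), …, f(51) are: 0, 1, 4, 9, 16, 25, 36, 49, 12, 29, 48, 17, 40, 13, 40, 17, 48, 29, 12, 49, 36, 25, 16, 9, 4, 1, 0, 1, 4, 9, 16, 25, 36, 49, 12, 29, 48, 17, 40, 13, 40, 17, 48, 29, 12, 49, 36, 25, 16, 9, 4, 1.
The distinct values are {0, 1, 4, 9, 12, 13, 16, 17, 25, 29, 36, 40, 48, 49}; there are 14 of them.

14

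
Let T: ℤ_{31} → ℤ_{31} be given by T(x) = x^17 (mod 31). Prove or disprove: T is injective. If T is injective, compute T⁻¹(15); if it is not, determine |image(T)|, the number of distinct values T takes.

27

Since 31 is prime, the nonzero elements of ℤ_{31} form a cyclic group of order 30.
As gcd(17, 30) = 1, raising to the 17th power is a bijection on this group: if x_1^17 ≡ x_2^17 then (x_1x_2^{−1})^17 = 1, and the only element of order dividing gcd(17, 30) = 1 is 1, so x_1 = x_2.
With T(0) = 0 this makes T injective on all of ℤ_{31}, hence bijective (finite equal-size domain and codomain). In particular T is injective.
Since T is injective, we find the preimage of 15. The inverse of x ↦ x^17 on (ℤ_{31})^× is x ↦ x^23, because 17·23 = 391 = 13·30 + 1 ≡ 1 (mod 30) and x^{30} = 1 for x ≠ 0 (Fermat). So T⁻¹(15) = 15^23 mod 31.
Repeated squaring mod 31: 15^1 ≡ 15, 15^2 ≡ 15² = 225 ≡ 8, 15^4 ≡ 8² = 64 ≡ 2, 15^8 ≡ 2² = 4, 15^16 ≡ 4² = 16. Since 23 = 16 + 4 + 2 + 1, 15^23 ≡ 16·2·8·15: 16·2 = 32 ≡ 1, then 1·8 = 8, then 8·15 = 120 ≡ 27. So 15^23 ≡ 27 (mod 31).
Hence T⁻¹(15) = 27.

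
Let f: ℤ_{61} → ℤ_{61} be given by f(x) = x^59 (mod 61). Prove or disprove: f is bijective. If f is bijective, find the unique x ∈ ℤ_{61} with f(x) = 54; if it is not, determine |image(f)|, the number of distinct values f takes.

Since 61 is prime, the nonzero elements of ℤ_{61} form a cyclic group of order 60.
As gcd(59, 60) = 1, raising to the 59th power is a bijection on this group: if s^59 ≡ t^59 then (st^{−1})^59 = 1, and the only element of order dividing gcd(59, 60) = 1 is 1, so s = t.
With f(0) = 0 this makes f injective on all of ℤ_{61}, hence bijective (finite equal-size domain and codomain). In particular f is bijective.
Since f is bijective, we find the preimage of 54. The inverse of x ↦ x^59 on (ℤ_{61})^× is x ↦ x^59, because 59·59 = 3481 = 58·60 + 1 ≡ 1 (mod 60) and x^{60} = 1 for x ≠ 0 (Fermat). So f⁻¹(54) = 54^59 mod 61.
Repeated squaring mod 61: 54^1 ≡ 54, 54^2 ≡ 54² = 2916 ≡ 49, 54^4 ≡ 49² = 2401 ≡ 22, 54^8 ≡ 22² = 484 ≡ 57, 54^16 ≡ 57² = 3249 ≡ 16, 54^32 ≡ 16² = 256 ≡ 12. Since 59 = 32 + 16 + 8 + 2 + 1, 54^59 ≡ 12·16·57·49·54: 12·16 = 192 ≡ 9, then 9·57 = 513 ≡ 25, then 25·49 = 1225 ≡ 5, then 5·54 = 270 ≡ 26. So 54^59 ≡ 26 (mod 61).
Hence f⁻¹(54) = 26.

26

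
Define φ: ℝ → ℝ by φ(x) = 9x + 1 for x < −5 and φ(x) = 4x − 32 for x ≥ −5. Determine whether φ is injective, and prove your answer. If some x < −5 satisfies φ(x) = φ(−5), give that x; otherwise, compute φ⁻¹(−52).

Both pieces are strictly increasing (slopes 9 and 4), so each is injective on its own interval.
The left piece maps (−∞, −5) onto (−∞, −44); the right piece maps [−5, ∞) onto [−52, ∞).
These images overlap. In particular φ(−5) = −52 (right piece), and solving 9x + 1 = −52 on the left piece gives x = −53/9 < −5.
So φ(−53/9) = φ(−5) with −53/9 ≠ −5, and φ is not injective. This x = −53/9 is the requested value below −5.

-53/9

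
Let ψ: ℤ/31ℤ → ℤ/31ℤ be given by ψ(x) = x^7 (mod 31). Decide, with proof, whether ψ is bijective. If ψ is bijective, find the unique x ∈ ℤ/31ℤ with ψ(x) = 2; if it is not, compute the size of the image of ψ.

8

Since 31 is prime, the nonzero elements of ℤ/31ℤ form a cyclic group of order 30.
As gcd(7, 30) = 1, raising to the 7th power is a bijection on this group: if a^7 ≡ b^7 then (ab^{−1})^7 = 1, and the only element of order dividing gcd(7, 30) = 1 is 1, so a = b.
With ψ(0) = 0 this makes ψ injective on all of ℤ/31ℤ, hence bijective (finite equal-size domain and codomain). In particular ψ is bijective.
Since ψ is bijective, we find the preimage of 2. The inverse of x ↦ x^7 on (ℤ/31ℤ)^× is x ↦ x^13, because 7·13 = 91 = 3·30 + 1 ≡ 1 (mod 30) and x^{30} = 1 for x ≠ 0 (Fermat). So ψ⁻¹(2) = 2^13 mod 31.
Repeated squaring mod 31: 2^1 ≡ 2, 2^2 ≡ 2² = 4, 2^4 ≡ 4² = 16, 2^8 ≡ 16² = 256 ≡ 8. Since 13 = 8 + 4 + 1, 2^13 ≡ 8·16·2: 8·16 = 128 ≡ 4, then 4·2 = 8. So 2^13 ≡ 8 (mod 31).
Hence ψ⁻¹(2) = 8.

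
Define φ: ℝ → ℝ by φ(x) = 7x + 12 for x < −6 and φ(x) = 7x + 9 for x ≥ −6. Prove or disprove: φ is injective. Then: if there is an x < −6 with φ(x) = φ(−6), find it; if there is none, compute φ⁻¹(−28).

-45/7

Both pieces are strictly increasing (slopes 7 and 7), so each is injective on its own interval.
The left piece maps (−∞, −6) onto (−∞, −30); the right piece maps [−6, ∞) onto [−33, ∞).
These images overlap. In particular φ(−6) = −33 (right piece), and solving 7x + 12 = −33 on the left piece gives x = −45/7 < −6.
So φ(−45/7) = φ(−6) with −45/7 ≠ −6, and φ is not injective. This x = −45/7 is the requested value below −6.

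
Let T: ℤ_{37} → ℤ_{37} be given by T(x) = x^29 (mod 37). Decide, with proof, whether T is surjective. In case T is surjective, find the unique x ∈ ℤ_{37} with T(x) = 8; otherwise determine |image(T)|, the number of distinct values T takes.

23

Since 37 is prime, the nonzero elements of ℤ_{37} form a cyclic group of order 36.
As gcd(29, 36) = 1, raising to the 29th power is a bijection on this group: if s^29 ≡ t^29 then (st^{−1})^29 = 1, and the only element of order dividing gcd(29, 36) = 1 is 1, so s = t.
With T(0) = 0 this makes T injective on all of ℤ_{37}, hence bijective (finite equal-size domain and codomain). In particular T is surjective.
Since T is surjective, we find the preimage of 8. The inverse of x ↦ x^29 on (ℤ_{37})^× is x ↦ x^5, because 29·5 = 145 = 4·36 + 1 ≡ 1 (mod 36) and x^{36} = 1 for x ≠ 0 (Fermat). So T⁻¹(8) = 8^5 mod 37.
Repeated squaring mod 37: 8^1 ≡ 8, 8^2 ≡ 8² = 64 ≡ 27, 8^4 ≡ 27² = 729 ≡ 26. Since 5 = 4 + 1, 8^5 ≡ 26·8: 26·8 = 208 ≡ 23. So 8^5 ≡ 23 (mod 37).
Hence T⁻¹(8) = 23.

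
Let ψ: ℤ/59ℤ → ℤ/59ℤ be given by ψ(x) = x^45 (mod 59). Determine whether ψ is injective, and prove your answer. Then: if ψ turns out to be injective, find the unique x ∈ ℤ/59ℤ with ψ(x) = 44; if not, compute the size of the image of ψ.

Since 59 is prime, the nonzero elements of ℤ/59ℤ form a cyclic group of order 58.
As gcd(45, 58) = 1, raising to the 45th power is a bijection on this group: if x_1^45 ≡ x_2^45 then (x_1x_2^{−1})^45 = 1, and the only element of order dividing gcd(45, 58) = 1 is 1, so x_1 = x_2.
With ψ(0) = 0 this makes ψ injective on all of ℤ/59ℤ, hence bijective (finite equal-size domain and codomain). In particular ψ is injective.
Since ψ is injective, we find the preimage of 44. The inverse of x ↦ x^45 on (ℤ/59ℤ)^× is x ↦ x^49, because 45·49 = 2205 = 38·58 + 1 ≡ 1 (mod 58) and x^{58} = 1 for x ≠ 0 (Fermat). So ψ⁻¹(44) = 44^49 mod 59.
Repeated squaring mod 59: 44^1 ≡ 44, 44^2 ≡ 44² = 1936 ≡ 48, 44^4 ≡ 48² = 2304 ≡ 3, 44^8 ≡ 3² = 9, 44^16 ≡ 9² = 81 ≡ 22, 44^32 ≡ 22² = 484 ≡ 12. Since 49 = 32 + 16 + 1, 44^49 ≡ 12·22·44: 12·22 = 264 ≡ 28, then 28·44 = 1232 ≡ 52. So 44^49 ≡ 52 (mod 59).
Hence ψ⁻¹(44) = 52.

52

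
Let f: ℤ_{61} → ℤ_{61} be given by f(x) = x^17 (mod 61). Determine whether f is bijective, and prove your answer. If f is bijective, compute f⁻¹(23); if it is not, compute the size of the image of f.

33

Since 61 is prime, the nonzero elements of ℤ_{61} form a cyclic group of order 60.
As gcd(17, 60) = 1, raising to the 17th power is a bijection on this group: if u^17 ≡ v^17 then (uv^{−1})^17 = 1, and the only element of order dividing gcd(17, 60) = 1 is 1, so u = v.
With f(0) = 0 this makes f injective on all of ℤ_{61}, hence bijective (finite equal-size domain and codomain). In particular f is bijective.
Since f is bijective, we find the preimage of 23. The inverse of x ↦ x^17 on (ℤ_{61})^× is x ↦ x^53, because 17·53 = 901 = 15·60 + 1 ≡ 1 (mod 60) and x^{60} = 1 for x ≠ 0 (Fermat). So f⁻¹(23) = 23^53 mod 61.
Repeated squaring mod 61: 23^1 ≡ 23, 23^2 ≡ 23² = 529 ≡ 41, 23^4 ≡ 41² = 1681 ≡ 34, 23^8 ≡ 34² = 1156 ≡ 58, 23^16 ≡ 58² = 3364 ≡ 9, 23^32 ≡ 9² = 81 ≡ 20. Since 53 = 32 + 16 + 4 + 1, 23^53 ≡ 20·9·34·23: 20·9 = 180 ≡ 58, then 58·34 = 1972 ≡ 20, then 20·23 = 460 ≡ 33. So 23^53 ≡ 33 (mod 61).
Hence f⁻¹(23) = 33.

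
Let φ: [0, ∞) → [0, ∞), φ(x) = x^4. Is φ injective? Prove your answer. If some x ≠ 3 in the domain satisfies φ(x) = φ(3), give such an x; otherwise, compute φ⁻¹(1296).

On [0, ∞), x ↦ x^4 is strictly increasing, so φ(u) = φ(v) forces u = v. Thus φ is injective.
Since x ↦ x^4 is strictly increasing on [0, ∞), it is injective there, so no x ≠ 3 in the domain has φ(x) = φ(3). We therefore compute φ⁻¹(1296) = 1296^{1/4} = 6 (indeed 6^4 = 1296).

6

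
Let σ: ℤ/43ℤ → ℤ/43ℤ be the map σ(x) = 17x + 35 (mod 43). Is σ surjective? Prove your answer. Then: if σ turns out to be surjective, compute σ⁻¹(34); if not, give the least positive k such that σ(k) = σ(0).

5

By definition, σ is surjective if every y in the codomain equals σ(x) for some x in the domain.
Since gcd(17, 43) = 1, 17 is invertible modulo 43. Euclid's algorithm: 43 = 2·17 + 9, 17 = 1·9 + 8, 9 = 1·8 + 1; back-substituting gives 1 = 38·17 − 15·43, so 17⁻¹ ≡ 38 (mod 43).
Then y ↦ 38(y − 35) is a two-sided inverse to σ, so every y ∈ ℤ/43ℤ has a preimage.
Therefore σ is surjective.
Since σ is surjective, we compute σ⁻¹(34): solve 17x + 35 ≡ 34 (mod 43), i.e. 17x ≡ 42 (mod 43).
Multiplying by 17⁻¹ = 38 gives x ≡ 38·42 = 1596 = 37·43 + 5 ≡ 5 (mod 43).
Check: σ(5) = 17·5 + 35 = 120 = 2·43 + 34 ≡ 34 (mod 43).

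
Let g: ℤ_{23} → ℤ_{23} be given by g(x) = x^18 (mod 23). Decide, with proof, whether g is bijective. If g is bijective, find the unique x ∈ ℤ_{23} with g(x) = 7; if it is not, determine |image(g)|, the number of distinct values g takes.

12

g(11): Repeated squaring mod 23: 11^1 ≡ 11, 11^2 ≡ 11² = 121 ≡ 6, 11^4 ≡ 6² = 36 ≡ 13, 11^8 ≡ 13² = 169 ≡ 8, 11^16 ≡ 8² = 64 ≡ 18. Since 18 = 16 + 2, 11^18 ≡ 18·6: 18·6 = 108 ≡ 16. So 11^18 ≡ 16 (mod 23).
g(12): Repeated squaring mod 23: 12^1 ≡ 12, 12^2 ≡ 12² = 144 ≡ 6, 12^4 ≡ 6² = 36 ≡ 13, 12^8 ≡ 13² = 169 ≡ 8, 12^16 ≡ 8² = 64 ≡ 18. Since 18 = 16 + 2, 12^18 ≡ 18·6: 18·6 = 108 ≡ 16. So 12^18 ≡ 16 (mod 23).
So g(11) = g(12) = 16 while 11 ≠ 12, therefore g is not injective, hence not bijective.
Since g is not bijective, we determine |image(g)|. Computing x^18 mod 23 for each x (by repeated squaring, reducing mod 23 at every step), the values g(0), g(1), …, g(22) are: 0, 1, 13, 2, 8, 6, 3, 18, 12, 4, 9, 16, 16, 9, 4, 12, 18, 3, 6, 8, 2, 13, 1.
The distinct values are {0, 1, 2, 3, 4, 6, 8, 9, 12, 13, 16, 18}; there are 12 of them.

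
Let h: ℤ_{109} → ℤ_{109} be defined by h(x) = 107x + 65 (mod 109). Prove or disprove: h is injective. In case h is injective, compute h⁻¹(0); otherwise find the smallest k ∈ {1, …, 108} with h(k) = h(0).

If h(x_1) = h(x_2), then 107x_1 ≡ 107x_2 (mod 109). Because gcd(107, 109) = 1, we may cancel 107 to get x_1 ≡ x_2 (mod 109).
Therefore h is injective.
We now compute 107⁻¹ mod 109 explicitly. Euclid's algorithm: 109 = 1·107 + 2, 107 = 53·2 + 1; back-substituting gives 1 = 54·107 − 53·109, so 107⁻¹ ≡ 54 (mod 109).
Since h is injective, we find h⁻¹(0): we need 107x ≡ 0 − 65 ≡ 44 (mod 109). Using 107⁻¹ = 54: x ≡ 54·44 = 2376 = 21·109 + 87, so x = 87.
Check: h(87) = 107·87 + 65 = 9374 = 86·109 + 0 ≡ 0 (mod 109).

87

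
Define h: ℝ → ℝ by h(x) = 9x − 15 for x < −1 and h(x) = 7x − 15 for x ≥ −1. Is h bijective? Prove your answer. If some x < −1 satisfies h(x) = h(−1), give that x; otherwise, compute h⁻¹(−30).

Both pieces are strictly increasing (slopes 9 and 7), so each is injective on its own interval.
The left piece maps (−∞, −1) onto (−∞, −24); the right piece maps [−1, ∞) onto [−22, ∞).
The images leave a gap (−24 has no preimage), so h is not surjective, hence not bijective.
Because the two images are disjoint, no x < −1 has h(x) = h(−1), so we compute h⁻¹(−30): −30 lies in (−∞, −24), so solve 9x − 15 = −30: x = (−30 + 15)/9 = −5/3.

-5/3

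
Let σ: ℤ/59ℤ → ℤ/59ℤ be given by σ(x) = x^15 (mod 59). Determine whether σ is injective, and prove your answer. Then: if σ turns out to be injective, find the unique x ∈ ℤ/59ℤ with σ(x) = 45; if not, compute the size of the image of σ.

Since 59 is prime, the nonzero elements of ℤ/59ℤ form a cyclic group of order 58.
As gcd(15, 58) = 1, raising to the 15th power is a bijection on this group: if a^15 ≡ b^15 then (ab^{−1})^15 = 1, and the only element of order dividing gcd(15, 58) = 1 is 1, so a = b.
With σ(0) = 0 this makes σ injective on all of ℤ/59ℤ, hence bijective (finite equal-size domain and codomain). In particular σ is injective.
Since σ is injective, we find the preimage of 45. The inverse of x ↦ x^15 on (ℤ/59ℤ)^× is x ↦ x^31, because 15·31 = 465 = 8·58 + 1 ≡ 1 (mod 58) and x^{58} = 1 for x ≠ 0 (Fermat). So σ⁻¹(45) = 45^31 mod 59.
Repeated squaring mod 59: 45^1 ≡ 45, 45^2 ≡ 45² = 2025 ≡ 19, 45^4 ≡ 19² = 361 ≡ 7, 45^8 ≡ 7² = 49, 45^16 ≡ 49² = 2401 ≡ 41. Since 31 = 16 + 8 + 4 + 2 + 1, 45^31 ≡ 41·49·7·19·45: 41·49 = 2009 ≡ 3, then 3·7 = 21, then 21·19 = 399 ≡ 45, then 45·45 = 2025 ≡ 19. So 45^31 ≡ 19 (mod 59).
Hence σ⁻¹(45) = 19.

19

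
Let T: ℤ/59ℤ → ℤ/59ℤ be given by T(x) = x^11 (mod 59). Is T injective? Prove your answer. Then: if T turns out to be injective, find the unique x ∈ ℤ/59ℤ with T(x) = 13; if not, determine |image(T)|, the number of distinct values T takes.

34

Since 59 is prime, the nonzero elements of ℤ/59ℤ form a cyclic group of order 58.
As gcd(11, 58) = 1, raising to the 11th power is a bijection on this group: if u^11 ≡ v^11 then (uv^{−1})^11 = 1, and the only element of order dividing gcd(11, 58) = 1 is 1, so u = v.
With T(0) = 0 this makes T injective on all of ℤ/59ℤ, hence bijective (finite equal-size domain and codomain). In particular T is injective.
Since T is injective, we find the preimage of 13. The inverse of x ↦ x^11 on (ℤ/59ℤ)^× is x ↦ x^37, because 11·37 = 407 = 7·58 + 1 ≡ 1 (mod 58) and x^{58} = 1 for x ≠ 0 (Fermat). So T⁻¹(13) = 13^37 mod 59.
Repeated squaring mod 59: 13^1 ≡ 13, 13^2 ≡ 13² = 169 ≡ 51, 13^4 ≡ 51² = 2601 ≡ 5, 13^8 ≡ 5² = 25, 13^16 ≡ 25² = 625 ≡ 35, 13^32 ≡ 35² = 1225 ≡ 45. Since 37 = 32 + 4 + 1, 13^37 ≡ 45·5·13: 45·5 = 225 ≡ 48, then 48·13 = 624 ≡ 34. So 13^37 ≡ 34 (mod 59).
Hence T⁻¹(13) = 34.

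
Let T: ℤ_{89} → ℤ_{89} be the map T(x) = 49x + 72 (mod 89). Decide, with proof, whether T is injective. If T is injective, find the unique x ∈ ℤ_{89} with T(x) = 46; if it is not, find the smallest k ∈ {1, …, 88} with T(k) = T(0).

14

Recall: T is injective when T(a) = T(b) forces a = b.
If T(a) = T(b), then 49a ≡ 49b (mod 89). Because gcd(49, 89) = 1, we may cancel 49 to get a ≡ b (mod 89).
So T is injective.
We now compute 49⁻¹ mod 89 explicitly. Euclid's algorithm: 89 = 1·49 + 40, 49 = 1·40 + 9, 40 = 4·9 + 4, 9 = 2·4 + 1; back-substituting gives 1 = 20·49 − 11·89, so 49⁻¹ ≡ 20 (mod 89).
Since T is injective, we compute T⁻¹(46): solve 49x + 72 ≡ 46 (mod 89), i.e. 49x ≡ 63 (mod 89).
Multiplying by 49⁻¹ = 20 gives x ≡ 20·63 = 1260 = 14·89 + 14 ≡ 14 (mod 89).
Check: T(14) = 49·14 + 72 = 758 = 8·89 + 46 ≡ 46 (mod 89).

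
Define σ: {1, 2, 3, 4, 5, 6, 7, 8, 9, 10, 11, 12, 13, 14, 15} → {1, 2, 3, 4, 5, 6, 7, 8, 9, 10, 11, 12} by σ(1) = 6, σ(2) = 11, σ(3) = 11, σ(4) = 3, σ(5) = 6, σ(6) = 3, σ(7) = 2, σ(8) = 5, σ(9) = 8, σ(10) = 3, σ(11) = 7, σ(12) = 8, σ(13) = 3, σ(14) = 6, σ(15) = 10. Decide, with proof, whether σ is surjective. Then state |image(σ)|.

No element maps to 1, so σ is not surjective.
The image of σ is {2, 3, 5, 6, 7, 8, 10, 11}, which has 8 elements.

8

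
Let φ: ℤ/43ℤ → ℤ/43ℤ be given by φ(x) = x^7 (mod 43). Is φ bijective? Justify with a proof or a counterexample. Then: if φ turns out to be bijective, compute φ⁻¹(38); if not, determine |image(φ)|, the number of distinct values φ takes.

φ(1) = 1^7 = 1.
φ(4): Repeated squaring mod 43: 4^1 ≡ 4, 4^2 ≡ 4² = 16, 4^4 ≡ 16² = 256 ≡ 41. Since 7 = 4 + 2 + 1, 4^7 ≡ 41·16·4: 41·16 = 656 ≡ 11, then 11·4 = 44 ≡ 1. So 4^7 ≡ 1 (mod 43).
So φ(1) = φ(4) = 1 while 1 ≠ 4, thus φ is not injective, hence not bijective.
Since φ is not bijective, we determine |image(φ)|. Computing x^7 mod 43 for each x (by repeated squaring, reducing mod 43 at every step), the values φ(0), φ(1), …, φ(42) are: 0, 1, 42, 37, 1, 37, 6, 7, 42, 36, 6, 1, 37, 36, 36, 36, 1, 36, 7, 37, 37, 1, 42, 6, 6, 36, 7, 42, 7, 7, 7, 6, 42, 37, 7, 1, 36, 37, 6, 42, 6, 1, 42.
The distinct values are {0, 1, 6, 7, 36, 37, 42}; there are 7 of them.

7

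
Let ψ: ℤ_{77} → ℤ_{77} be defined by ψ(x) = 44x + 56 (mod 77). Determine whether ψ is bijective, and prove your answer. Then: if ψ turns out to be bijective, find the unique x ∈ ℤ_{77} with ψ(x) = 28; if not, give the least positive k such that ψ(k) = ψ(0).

7

Recall that injectivity means: for all u, v in the domain, ψ(u) = ψ(v) implies u = v.
We have gcd(44, 77) = 11 > 1. Taking u = 0 and v = 7: ψ(0) = 56 and ψ(7) = 44·7 + 56 = 364 ≡ 56 (mod 77).
So ψ(0) = ψ(7) while 0 ≠ 7, hence ψ is not injective, hence not bijective.
Since ψ is not bijective, we find the least positive k with ψ(k) = ψ(0): this means 44k ≡ 0 (mod 77), i.e. 77 ∣ 44k. Since gcd(44, 77) = 11, dividing through by 11 this holds exactly when 7 ∣ 4k, and as gcd(4, 7) = 1, exactly when 7 ∣ k.
The smallest positive such k is 7.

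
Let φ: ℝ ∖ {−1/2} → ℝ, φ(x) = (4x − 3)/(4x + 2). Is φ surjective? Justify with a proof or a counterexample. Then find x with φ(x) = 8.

If φ(x) = 1, cross-multiplying gives 4(4x − 3) = 4(4x + 2), which simplifies to −12 = 8 — false.  So 1 has no preimage and φ is not surjective.
Solving φ(x) = 8: cross-multiplying gives 4x − 3 = 8(4x + 2), which rearranges to −28x = 19, so x = −19/28.

-19/28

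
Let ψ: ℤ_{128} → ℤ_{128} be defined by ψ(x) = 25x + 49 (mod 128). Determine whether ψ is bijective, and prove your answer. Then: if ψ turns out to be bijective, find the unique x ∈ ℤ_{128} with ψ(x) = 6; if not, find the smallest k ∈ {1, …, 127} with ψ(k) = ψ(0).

29

Suppose ψ(a) = ψ(b) in ℤ_{128}. Then 25a + 49 ≡ 25b + 49 (mod 128), therefore 25(a − b) ≡ 0 (mod 128).
Since gcd(25, 128) = 1, 25 is invertible modulo 128, thus a − b ≡ 0 (mod 128), i.e. a = b.
We now compute 25⁻¹ mod 128 explicitly. Euclid's algorithm: 128 = 5·25 + 3, 25 = 8·3 + 1; back-substituting gives 1 = 41·25 − 8·128, so 25⁻¹ ≡ 41 (mod 128).
Then y ↦ 41(y − 49) is a two-sided inverse to ψ, so every y ∈ ℤ_{128} has a preimage.
Therefore ψ is bijective.
Since ψ is bijective, we find ψ⁻¹(6): we need 25x ≡ 6 − 49 ≡ 85 (mod 128). Using 25⁻¹ = 41: x ≡ 41·85 = 3485 = 27·128 + 29, so x = 29.
Check: ψ(29) = 25·29 + 49 = 774 = 6·128 + 6 ≡ 6 (mod 128).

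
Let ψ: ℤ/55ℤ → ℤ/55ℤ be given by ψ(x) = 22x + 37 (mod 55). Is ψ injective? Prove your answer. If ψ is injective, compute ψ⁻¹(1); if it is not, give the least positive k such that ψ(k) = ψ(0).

Recall that ψ is injective when ψ(u) = ψ(v) forces u = v.
We have gcd(22, 55) = 11 > 1. Taking u = 0 and v = 5: ψ(0) = 37 and ψ(5) = 22·5 + 37 = 147 ≡ 37 (mod 55).
So ψ(0) = ψ(5) while 0 ≠ 5, so ψ is not injective.
Since ψ is not injective, we find the least positive k with ψ(k) = ψ(0): this means 22k ≡ 0 (mod 55), i.e. 55 ∣ 22k. Since gcd(22, 55) = 11, dividing through by 11 this holds exactly when 5 ∣ 2k, and as gcd(2, 5) = 1, exactly when 5 ∣ k.
The smallest positive such k is 5.

5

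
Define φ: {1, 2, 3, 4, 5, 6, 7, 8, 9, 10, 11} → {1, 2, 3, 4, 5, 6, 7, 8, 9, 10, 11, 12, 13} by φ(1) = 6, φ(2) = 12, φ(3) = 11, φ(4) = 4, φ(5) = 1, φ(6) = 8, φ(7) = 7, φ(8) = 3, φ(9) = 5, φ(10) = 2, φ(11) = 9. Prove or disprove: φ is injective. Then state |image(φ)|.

The values φ(1), …, φ(11) are 6, 12, 11, 4, 1, 8, 7, 3, 5, 2, 9 — all distinct.
So φ(a) = φ(b) only when a = b, and φ is injective.
The image of φ is {1, 2, 3, 4, 5, 6, 7, 8, 9, 11, 12}, which has 11 elements.

11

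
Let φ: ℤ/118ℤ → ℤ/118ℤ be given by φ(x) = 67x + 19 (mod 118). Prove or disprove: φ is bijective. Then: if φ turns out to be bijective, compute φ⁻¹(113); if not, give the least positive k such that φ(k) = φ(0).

56

Recall that φ is injective when φ(a) = φ(b) forces a = b.
If φ(a) = φ(b), then 67a ≡ 67b (mod 118). Because gcd(67, 118) = 1, we may cancel 67 to get a ≡ b (mod 118).
We now compute 67⁻¹ mod 118 explicitly. Euclid's algorithm: 118 = 1·67 + 51, 67 = 1·51 + 16, 51 = 3·16 + 3, 16 = 5·3 + 1; back-substituting gives 1 = 37·67 − 21·118, so 67⁻¹ ≡ 37 (mod 118).
Then y ↦ 37(y − 19) is a two-sided inverse to φ, so every y ∈ ℤ/118ℤ has a preimage.
Thus φ is bijective.
Since φ is bijective, we find φ⁻¹(113): we need 67x ≡ 113 − 19 ≡ 94 (mod 118). Using 67⁻¹ = 37: x ≡ 37·94 = 3478 = 29·118 + 56, so x = 56.
Check: φ(56) = 67·56 + 19 = 3771 = 31·118 + 113 ≡ 113 (mod 118).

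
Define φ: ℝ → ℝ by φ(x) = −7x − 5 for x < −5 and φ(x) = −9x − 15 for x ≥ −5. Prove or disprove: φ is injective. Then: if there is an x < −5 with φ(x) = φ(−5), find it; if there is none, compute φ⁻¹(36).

-41/7

Both pieces are strictly decreasing (slopes −7 and −9), so each is injective on its own interval.
The left piece maps (−∞, −5) onto (30, ∞); the right piece maps [−5, ∞) onto (−∞, 30].
These images are disjoint, so no value is attained by both pieces. Hence φ is injective.
Because the two images are disjoint, no x < −5 has φ(x) = φ(−5), so we compute φ⁻¹(36): 36 lies in (30, ∞), so solve −7x − 5 = 36: x = (36 + 5)/(−7) = −41/7.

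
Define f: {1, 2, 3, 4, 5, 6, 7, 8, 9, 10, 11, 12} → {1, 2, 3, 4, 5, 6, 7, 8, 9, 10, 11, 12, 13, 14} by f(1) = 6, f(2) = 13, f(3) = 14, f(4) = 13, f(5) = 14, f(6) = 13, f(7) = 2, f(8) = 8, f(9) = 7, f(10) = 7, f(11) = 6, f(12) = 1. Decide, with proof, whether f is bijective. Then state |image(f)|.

7

f(2) = 13 = f(4) with 2 ≠ 4, so f is not injective, hence not bijective.
The image of f is {1, 2, 6, 7, 8, 13, 14}, which has 7 elements.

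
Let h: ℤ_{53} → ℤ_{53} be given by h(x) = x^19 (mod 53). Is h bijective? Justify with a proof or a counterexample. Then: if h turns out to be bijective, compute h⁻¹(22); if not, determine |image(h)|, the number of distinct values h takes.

Since 53 is prime, the nonzero elements of ℤ_{53} form a cyclic group of order 52.
As gcd(19, 52) = 1, raising to the 19th power is a bijection on this group: if x_1^19 ≡ x_2^19 then (x_1x_2^{−1})^19 = 1, and the only element of order dividing gcd(19, 52) = 1 is 1, so x_1 = x_2.
With h(0) = 0 this makes h injective on all of ℤ_{53}, hence bijective (finite equal-size domain and codomain). In particular h is bijective.
Since h is bijective, we find the preimage of 22. The inverse of x ↦ x^19 on (ℤ_{53})^× is x ↦ x^11, because 19·11 = 209 = 4·52 + 1 ≡ 1 (mod 52) and x^{52} = 1 for x ≠ 0 (Fermat). So h⁻¹(22) = 22^11 mod 53.
Repeated squaring mod 53: 22^1 ≡ 22, 22^2 ≡ 22² = 484 ≡ 7, 22^4 ≡ 7² = 49, 22^8 ≡ 49² = 2401 ≡ 16. Since 11 = 8 + 2 + 1, 22^11 ≡ 16·7·22: 16·7 = 112 ≡ 6, then 6·22 = 132 ≡ 26. So 22^11 ≡ 26 (mod 53).
Hence h⁻¹(22) = 26.

26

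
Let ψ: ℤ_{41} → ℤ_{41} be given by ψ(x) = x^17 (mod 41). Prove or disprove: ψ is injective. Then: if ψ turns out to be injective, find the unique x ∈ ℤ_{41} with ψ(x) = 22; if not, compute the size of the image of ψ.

15

Since 41 is prime, the nonzero elements of ℤ_{41} form a cyclic group of order 40.
As gcd(17, 40) = 1, raising to the 17th power is a bijection on this group: if s^17 ≡ t^17 then (st^{−1})^17 = 1, and the only element of order dividing gcd(17, 40) = 1 is 1, so s = t.
With ψ(0) = 0 this makes ψ injective on all of ℤ_{41}, hence bijective (finite equal-size domain and codomain). In particular ψ is injective.
Since ψ is injective, we find the preimage of 22. The inverse of x ↦ x^17 on (ℤ_{41})^× is x ↦ x^33, because 17·33 = 561 = 14·40 + 1 ≡ 1 (mod 40) and x^{40} = 1 for x ≠ 0 (Fermat). So ψ⁻¹(22) = 22^33 mod 41.
Repeated squaring mod 41: 22^1 ≡ 22, 22^2 ≡ 22² = 484 ≡ 33, 22^4 ≡ 33² = 1089 ≡ 23, 22^8 ≡ 23² = 529 ≡ 37, 22^16 ≡ 37² = 1369 ≡ 16, 22^32 ≡ 16² = 256 ≡ 10. Since 33 = 32 + 1, 22^33 ≡ 10·22: 10·22 = 220 ≡ 15. So 22^33 ≡ 15 (mod 41).
Hence ψ⁻¹(22) = 15.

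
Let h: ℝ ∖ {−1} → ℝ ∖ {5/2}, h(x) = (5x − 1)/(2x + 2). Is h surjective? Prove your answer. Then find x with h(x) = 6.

-13/7

For any y ≠ 5/2, solving y(2x + 2) = 5x − 1 for x gives a well-defined x ≠ −1. So h is surjective.
Solving h(x) = 6: cross-multiplying gives 5x − 1 = 6(2x + 2), which rearranges to −7x = 13, so x = −13/7.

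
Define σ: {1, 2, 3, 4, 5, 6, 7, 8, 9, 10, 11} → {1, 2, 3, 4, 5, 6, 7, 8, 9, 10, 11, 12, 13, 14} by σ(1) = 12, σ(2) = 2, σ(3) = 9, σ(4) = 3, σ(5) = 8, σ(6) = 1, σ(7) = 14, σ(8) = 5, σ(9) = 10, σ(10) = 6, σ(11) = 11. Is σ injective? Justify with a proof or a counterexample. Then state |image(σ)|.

The values σ(1), …, σ(11) are 12, 2, 9, 3, 8, 1, 14, 5, 10, 6, 11 — all distinct.
So σ(x_1) = σ(x_2) only when x_1 = x_2, and σ is injective.
The image of σ is {1, 2, 3, 5, 6, 8, 9, 10, 11, 12, 14}, which has 11 elements.

11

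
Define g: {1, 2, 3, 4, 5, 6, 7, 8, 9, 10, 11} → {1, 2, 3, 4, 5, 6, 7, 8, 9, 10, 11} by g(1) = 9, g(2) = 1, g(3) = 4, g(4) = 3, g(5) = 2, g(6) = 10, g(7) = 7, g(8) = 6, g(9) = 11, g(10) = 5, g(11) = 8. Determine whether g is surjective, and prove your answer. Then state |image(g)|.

11

Every element of the codomain has a preimage: 1 = g(2), 2 = g(5), 3 = g(4), 4 = g(3), 5 = g(10), 6 = g(8), 7 = g(7), 8 = g(11), 9 = g(1), 10 = g(6), 11 = g(9).
Therefore g is surjective.
The image of g is {1, 2, 3, 4, 5, 6, 7, 8, 9, 10, 11}, which has 11 elements.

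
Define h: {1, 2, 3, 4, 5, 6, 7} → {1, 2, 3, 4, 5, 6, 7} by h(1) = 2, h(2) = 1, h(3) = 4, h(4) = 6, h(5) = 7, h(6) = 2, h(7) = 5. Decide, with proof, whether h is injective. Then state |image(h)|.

6

h(1) = 2 = h(6) with 1 ≠ 6, so h is not injective.
The image of h is {1, 2, 4, 5, 6, 7}, which has 6 elements.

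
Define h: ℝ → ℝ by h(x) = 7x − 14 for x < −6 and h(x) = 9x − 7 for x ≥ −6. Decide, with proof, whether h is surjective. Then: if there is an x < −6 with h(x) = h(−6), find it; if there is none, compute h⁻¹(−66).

-47/7

Both pieces are strictly increasing (slopes 7 and 9), so each is injective on its own interval.
The left piece maps (−∞, −6) onto (−∞, −56); the right piece maps [−6, ∞) onto [−61, ∞).
The union (−∞, −56) ∪ [−61, ∞) covers ℝ, so h is surjective.
For the follow-up: the images overlap, so an x < −6 with h(x) = h(−6) exists. h(−6) = −61; solving 7x − 14 = −61 for x < −6 gives x = (−61 + 14)/7 = −47/7.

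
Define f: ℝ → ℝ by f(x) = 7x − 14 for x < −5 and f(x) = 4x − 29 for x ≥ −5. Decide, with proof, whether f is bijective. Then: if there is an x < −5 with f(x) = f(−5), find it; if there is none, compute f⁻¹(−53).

-39/7

Both pieces are strictly increasing (slopes 7 and 4), so each is injective on its own interval.
The left piece maps (−∞, −5) onto (−∞, −49); the right piece maps [−5, ∞) onto [−49, ∞).
Since −49 = −49, the images partition ℝ: f is injective and surjective, hence bijective.
Because the two images are disjoint, no x < −5 has f(x) = f(−5), so we compute f⁻¹(−53): −53 lies in (−∞, −49), so solve 7x − 14 = −53: x = (−53 + 14)/7 = −39/7.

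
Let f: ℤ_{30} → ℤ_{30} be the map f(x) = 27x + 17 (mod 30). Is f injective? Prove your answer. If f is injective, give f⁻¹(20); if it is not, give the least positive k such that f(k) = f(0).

10

We have gcd(27, 30) = 3 > 1. Taking u = 0 and v = 10: f(0) = 17 and f(10) = 27·10 + 17 = 287 ≡ 17 (mod 30).
So f(0) = f(10) while 0 ≠ 10, hence f is not injective.
Since f is not injective, we find the least positive k with f(k) = f(0): this means 27k ≡ 0 (mod 30), i.e. 30 ∣ 27k. Since gcd(27, 30) = 3, dividing through by 3 this holds exactly when 10 ∣ 9k, and as gcd(9, 10) = 1, exactly when 10 ∣ k.
The smallest positive such k is 10.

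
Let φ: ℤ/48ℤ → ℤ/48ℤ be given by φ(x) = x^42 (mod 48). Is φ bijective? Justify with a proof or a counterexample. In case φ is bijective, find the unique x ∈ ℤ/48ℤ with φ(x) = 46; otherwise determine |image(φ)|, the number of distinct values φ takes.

6

φ(2): Repeated squaring mod 48: 2^1 ≡ 2, 2^2 ≡ 2² = 4, 2^4 ≡ 4² = 16, 2^8 ≡ 16² = 256 ≡ 16, 2^16 ≡ 16² = 256 ≡ 16, 2^32 ≡ 16² = 256 ≡ 16. Since 42 = 32 + 8 + 2, 2^42 ≡ 16·16·4: 16·16 = 256 ≡ 16, then 16·4 = 64 ≡ 16. So 2^42 ≡ 16 (mod 48).
φ(4): Repeated squaring mod 48: 4^1 ≡ 4, 4^2 ≡ 4² = 16, 4^4 ≡ 16² = 256 ≡ 16, 4^8 ≡ 16² = 256 ≡ 16, 4^16 ≡ 16² = 256 ≡ 16, 4^32 ≡ 16² = 256 ≡ 16. Since 42 = 32 + 8 + 2, 4^42 ≡ 16·16·16: 16·16 = 256 ≡ 16, then 16·16 = 256 ≡ 16. So 4^42 ≡ 16 (mod 48).
So φ(2) = φ(4) = 16 while 2 ≠ 4, hence φ is not injective, hence not bijective.
Since φ is not bijective, we determine |image(φ)|. Computing x^42 mod 48 for each x (by repeated squaring, reducing mod 48 at every step), the values φ(0), φ(1), …, φ(47) are: 0, 1, 16, 9, 16, 25, 0, 1, 16, 33, 16, 25, 0, 25, 16, 33, 16, 1, 0, 25, 16, 9, 16, 1, 0, 1, 16, 9, 16, 25, 0, 1, 16, 33, 16, 25, 0, 25, 16, 33, 16, 1, 0, 25, 16, 9, 16, 1.
The distinct values are {0, 1, 9, 16, 25, 33}; there are 6 of them.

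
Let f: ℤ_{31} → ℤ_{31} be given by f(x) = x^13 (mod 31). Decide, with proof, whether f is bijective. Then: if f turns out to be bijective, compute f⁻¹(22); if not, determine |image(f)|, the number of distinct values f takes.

21

Since 31 is prime, the nonzero elements of ℤ_{31} form a cyclic group of order 30.
As gcd(13, 30) = 1, raising to the 13th power is a bijection on this group: if u^13 ≡ v^13 then (uv^{−1})^13 = 1, and the only element of order dividing gcd(13, 30) = 1 is 1, so u = v.
With f(0) = 0 this makes f injective on all of ℤ_{31}, hence bijective (finite equal-size domain and codomain). In particular f is bijective.
Since f is bijective, we find the preimage of 22. The inverse of x ↦ x^13 on (ℤ_{31})^× is x ↦ x^7, because 13·7 = 91 = 3·30 + 1 ≡ 1 (mod 30) and x^{30} = 1 for x ≠ 0 (Fermat). So f⁻¹(22) = 22^7 mod 31.
Repeated squaring mod 31: 22^1 ≡ 22, 22^2 ≡ 22² = 484 ≡ 19, 22^4 ≡ 19² = 361 ≡ 20. Since 7 = 4 + 2 + 1, 22^7 ≡ 20·19·22: 20·19 = 380 ≡ 8, then 8·22 = 176 ≡ 21. So 22^7 ≡ 21 (mod 31).
Hence f⁻¹(22) = 21.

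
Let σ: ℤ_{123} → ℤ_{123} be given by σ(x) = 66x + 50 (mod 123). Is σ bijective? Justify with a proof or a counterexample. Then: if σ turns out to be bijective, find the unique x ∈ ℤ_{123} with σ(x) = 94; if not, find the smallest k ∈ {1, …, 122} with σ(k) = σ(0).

41

Recall: σ is injective if σ(u) = σ(v) implies u = v.
We have gcd(66, 123) = 3 > 1. Taking u = 0 and v = 41: σ(0) = 50 and σ(41) = 66·41 + 50 = 2756 ≡ 50 (mod 123).
So σ(0) = σ(41) while 0 ≠ 41, thus σ is not injective, hence not bijective.
Since σ is not bijective, we find the least positive k with σ(k) = σ(0): this means 66k ≡ 0 (mod 123), i.e. 123 ∣ 66k. Since gcd(66, 123) = 3, dividing through by 3 this holds exactly when 41 ∣ 22k, and as gcd(22, 41) = 1, exactly when 41 ∣ k.
The smallest positive such k is 41.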